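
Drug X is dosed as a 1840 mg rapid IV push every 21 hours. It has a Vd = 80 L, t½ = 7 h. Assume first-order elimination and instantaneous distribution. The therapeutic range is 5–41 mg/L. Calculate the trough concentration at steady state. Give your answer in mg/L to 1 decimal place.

3.3 mg/L

The dosing interval is 3 half-lives, so f = 2^(−3) = 0.125.
At steady state, R = 1/(1 − 0.125) = 8/7.
Single-dose peak C₀ = D/Vd = 1840/80 = 23 mg/L.
Steady-state peak Cmax,ss = C₀·R = 23 × 8/7 ≈ 26.286 mg/L.
Steady-state trough Cmin,ss = Cmax,ss·f ≈ 26.286 × 0.125 ≈ 3.286 mg/L.
Trough 3.3 mg/L vs MEC 5 mg/L: subtherapeutic.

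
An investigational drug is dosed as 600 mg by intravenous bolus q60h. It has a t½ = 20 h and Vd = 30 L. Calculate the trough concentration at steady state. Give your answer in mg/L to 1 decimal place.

2.9 mg/L

τ = 60 h = 3 half-lives, so f = (1/2)^3 = 0.125.
At steady state, R = 1/(1 − 0.125) = 8/7.
Single-dose peak C₀ = D/Vd = 600/30 = 20 mg/L.
Steady-state peak Cmax,ss = C₀·R = 20 × 8/7 ≈ 22.857 mg/L.
Steady-state trough Cmin,ss = Cmax,ss·f ≈ 22.857 × 0.125 ≈ 2.857 mg/L.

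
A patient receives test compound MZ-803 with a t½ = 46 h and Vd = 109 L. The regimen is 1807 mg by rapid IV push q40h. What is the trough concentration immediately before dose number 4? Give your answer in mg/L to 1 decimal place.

16.8 mg/L

f = (1/2)^(τ/t½) = (1/2)^(40/46) ≈ 0.5473.
C₀ = D/Vd = 1807/109 ≈ 16.578 mg/L.
Before the 4th dose, 3 doses have been given. Superposition: Cmin = C₀·(f + f² + … + f^3).
≈ 16.578 × (0.5473 + 0.2995 + 0.1639) ≈ 16.578 × 1.0107 ≈ 16.755 mg/L.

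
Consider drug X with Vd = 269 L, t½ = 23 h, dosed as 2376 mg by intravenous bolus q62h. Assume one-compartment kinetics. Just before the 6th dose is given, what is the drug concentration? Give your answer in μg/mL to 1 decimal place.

f = (1/2)^(τ/t½) = (1/2)^(62/23) ≈ 0.1544.
C₀ = D/Vd = 2376/269 ≈ 8.833 μg/mL.
Before the 6th dose, 5 doses have been given. Superposition: Cmin = C₀·(f + f² + … + f^5).
≈ 8.833 × (0.1544 + 0.0238 + 0.0037 + 0.0006 + 0.0001) ≈ 8.833 × 0.1826 ≈ 1.613 μg/mL.

1.6 μg/mL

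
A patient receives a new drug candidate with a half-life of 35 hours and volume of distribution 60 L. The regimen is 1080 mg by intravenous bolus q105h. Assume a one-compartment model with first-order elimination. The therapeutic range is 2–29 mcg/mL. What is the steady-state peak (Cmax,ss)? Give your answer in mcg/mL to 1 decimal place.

τ = 105 h = 3 half-lives, so f = (1/2)^3 = 0.125.
At steady state, R = 1/(1 − 0.125) = 8/7.
Single-dose peak C₀ = D/Vd = 1080/60 = 18 mcg/mL.
Steady-state peak Cmax,ss = C₀·R = 18 × 8/7 ≈ 20.571 mcg/mL.
Peak 20.6 mcg/mL vs MTC 29 mcg/mL: below toxic threshold.

20.6 mcg/mL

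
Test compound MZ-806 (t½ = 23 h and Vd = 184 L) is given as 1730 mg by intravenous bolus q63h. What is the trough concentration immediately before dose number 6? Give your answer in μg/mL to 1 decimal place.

1.7 μg/mL

f = (1/2)^(τ/t½) = (1/2)^(63/23) ≈ 0.1498.
C₀ = D/Vd = 1730/184 ≈ 9.402 μg/mL.
Before the 6th dose, 5 doses have been given. Superposition: Cmin = C₀·(f + f² + … + f^5).
≈ 9.402 × (0.1498 + 0.0224 + 0.0034 + 0.0005 + 0.0001) ≈ 9.402 × 0.1762 ≈ 1.657 μg/mL.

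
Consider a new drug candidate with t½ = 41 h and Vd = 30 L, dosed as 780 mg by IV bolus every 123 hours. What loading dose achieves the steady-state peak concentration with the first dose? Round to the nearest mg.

891 mg

f = (1/2)^(123/41) ≈ 0.125000; accumulation ratio R = 1/(1−f) ≈ 1.14286.
Loading dose to hit Cmax,ss on first dose: D_load = D_maint·R ≈ 780 × 1.14286 ≈ 891.43 mg.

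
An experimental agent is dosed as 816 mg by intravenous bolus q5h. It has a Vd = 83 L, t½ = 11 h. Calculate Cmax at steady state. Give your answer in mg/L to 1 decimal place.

k = ln2/t½ = ln2/11 ≈ 0.063013 h⁻¹; fraction remaining f = e^(−kτ) = e^(−0.063013×5) ≈ 0.7297.
At steady state, accumulation factor R = 1/(1 − e^(−kτ)) ≈ 3.6996.
Each bolus raises the concentration by D/Vd = 816/83 ≈ 9.831 mg/L.
Cmax,ss = C₀/(1 − f) ≈ 9.831/0.2703 ≈ 36.371 mg/L.

36.4 mg/L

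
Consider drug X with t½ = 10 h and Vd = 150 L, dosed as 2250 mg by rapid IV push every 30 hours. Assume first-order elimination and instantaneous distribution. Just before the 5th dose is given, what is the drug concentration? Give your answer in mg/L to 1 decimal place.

2.1 mg/L

f = (1/2)^(τ/t½) = (1/2)^(30/10) ≈ 0.1250.
C₀ = D/Vd = 2250/150 ≈ 15.000 mg/L.
Before the 5th dose, 4 doses have been given. Superposition: Cmin = C₀·(f + f² + … + f^4).
≈ 15.000 × (0.1250 + 0.0156 + 0.0020 + 0.0002) ≈ 15.000 × 0.1428 ≈ 2.142 mg/L.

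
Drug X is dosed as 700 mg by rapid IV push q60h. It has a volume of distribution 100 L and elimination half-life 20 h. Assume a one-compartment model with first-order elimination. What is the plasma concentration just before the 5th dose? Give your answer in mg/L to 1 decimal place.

1.0 mg/L

f = (1/2)^(τ/t½) = (1/2)^(60/20) ≈ 0.1250.
C₀ = D/Vd = 700/100 ≈ 7.000 mg/L.
Before the 5th dose, 4 doses have been given. Superposition: Cmin = C₀·(f + f² + … + f^4).
≈ 7.000 × (0.1250 + 0.0156 + 0.0020 + 0.0002) ≈ 7.000 × 0.1428 ≈ 1.000 mg/L.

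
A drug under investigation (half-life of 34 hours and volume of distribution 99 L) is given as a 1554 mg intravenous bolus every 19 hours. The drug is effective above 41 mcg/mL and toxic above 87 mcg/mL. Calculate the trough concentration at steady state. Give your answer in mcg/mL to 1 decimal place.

33.2 mcg/mL

Over one 19-h interval, 19/34 ≈ 0.55882 half-lives elapse, leaving f ≈ 0.6789 of each dose.
At steady state, accumulation factor R = 1/(1 − e^(−kτ)) ≈ 3.1143.
Single-dose peak C₀ = D/Vd = 1554/99 ≈ 15.697 mcg/mL.
Cmax,ss = C₀/(1 − f) ≈ 15.697/0.3211 ≈ 48.885 mcg/mL.
One interval later, Cmin,ss = Cmax,ss·e^(−kτ) ≈ 48.885 × 0.6789 ≈ 33.188 mcg/mL.
Trough 33.2 mcg/mL vs MEC 41 mcg/mL: subtherapeutic.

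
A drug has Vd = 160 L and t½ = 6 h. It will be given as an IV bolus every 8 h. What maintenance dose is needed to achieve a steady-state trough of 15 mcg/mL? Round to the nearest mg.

τ/t½ = 8/6 ≈ 1.3333, so f = (1/2)^(8/6) ≈ 0.396850.
Cmin,ss = (D/Vd)·f/(1−f), so D = Cmin,ss·Vd·(1−f)/f.
D = 15 × 160 × (1−f)/f ≈ 15 × 160 × 1.51984 ≈ 3647.62 mg.

3648 mg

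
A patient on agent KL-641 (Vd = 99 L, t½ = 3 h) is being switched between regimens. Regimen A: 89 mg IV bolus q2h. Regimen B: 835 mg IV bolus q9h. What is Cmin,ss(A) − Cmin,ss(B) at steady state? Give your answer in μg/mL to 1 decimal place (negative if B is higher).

Regimen A: f = (1/2)^(2/3) ≈ 0.6300; Cmin,ss = (89/99)·f/(1−f) ≈ 1.531 μg/mL.
Regimen B: f = (1/2)^(9/3) ≈ 0.1250; Cmin,ss = (835/99)·f/(1−f) ≈ 1.205 μg/mL.
Difference ≈ 1.531 − 1.205 ≈ 0.326 μg/mL.

0.3 μg/mL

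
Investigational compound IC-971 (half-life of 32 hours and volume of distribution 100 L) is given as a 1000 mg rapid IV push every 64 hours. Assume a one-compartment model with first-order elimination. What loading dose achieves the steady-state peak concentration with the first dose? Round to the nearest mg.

f = (1/2)^(64/32) ≈ 0.250000; accumulation ratio R = 1/(1−f) ≈ 1.33333.
Loading dose to hit Cmax,ss on first dose: D_load = D_maint·R ≈ 1000 × 1.33333 ≈ 1333.33 mg.

1333 mg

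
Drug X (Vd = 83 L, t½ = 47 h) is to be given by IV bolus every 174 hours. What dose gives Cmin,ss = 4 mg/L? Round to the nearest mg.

3989 mg

τ/t½ = 174/47 ≈ 3.7021, so f = (1/2)^(174/47) ≈ 0.076833.
Cmin,ss = (D/Vd)·f/(1−f), so D = Cmin,ss·Vd·(1−f)/f.
D = 4 × 83 × (1−f)/f ≈ 4 × 83 × 12.01524 ≈ 3989.06 mg.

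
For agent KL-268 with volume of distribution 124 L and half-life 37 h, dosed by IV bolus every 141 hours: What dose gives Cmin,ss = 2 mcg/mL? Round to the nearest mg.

3232 mg

τ/t½ = 141/37 ≈ 3.8108, so f = (1/2)^(141/37) ≈ 0.071258.
Cmin,ss = (D/Vd)·f/(1−f), so D = Cmin,ss·Vd·(1−f)/f.
D = 2 × 124 × (1−f)/f ≈ 2 × 124 × 13.03351 ≈ 3232.31 mg.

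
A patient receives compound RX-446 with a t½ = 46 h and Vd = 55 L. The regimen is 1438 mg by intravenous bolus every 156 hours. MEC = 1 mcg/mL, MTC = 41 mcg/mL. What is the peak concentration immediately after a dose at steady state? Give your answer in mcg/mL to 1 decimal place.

28.9 mcg/mL

τ/t½ = 156/46 ≈ 3.3913, so fraction remaining f = (1/2)^(156/46) ≈ 0.0953.
At steady state, accumulation factor R = 1/(1 − e^(−kτ)) ≈ 1.1053.
Each bolus raises the concentration by D/Vd = 1438/55 ≈ 26.145 mcg/mL.
Steady-state peak Cmax,ss = C₀·R ≈ 26.145 × 1.1053 ≈ 28.898 mcg/mL.
Peak 28.9 mcg/mL vs MTC 41 mcg/mL: below toxic threshold.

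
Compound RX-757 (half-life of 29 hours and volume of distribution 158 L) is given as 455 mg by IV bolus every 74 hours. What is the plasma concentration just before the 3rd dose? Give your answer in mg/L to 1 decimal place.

f = (1/2)^(τ/t½) = (1/2)^(74/29) ≈ 0.1706.
C₀ = D/Vd = 455/158 ≈ 2.880 mg/L.
Before the 3rd dose, 2 doses have been given. Superposition: Cmin = C₀·(f + f²).
≈ 2.880 × (0.1706 + 0.0291) ≈ 2.880 × 0.1997 ≈ 0.575 mg/L.

0.6 mg/L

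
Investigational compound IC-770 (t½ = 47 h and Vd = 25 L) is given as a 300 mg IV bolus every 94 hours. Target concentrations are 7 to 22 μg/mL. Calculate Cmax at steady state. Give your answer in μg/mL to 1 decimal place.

16.0 μg/mL

The dosing interval is 2 half-lives, so f = 2^(−2) = 0.25.
Accumulation ratio R = 1/(1 − f) = 1/0.75 = 4/3.
Single-dose peak C₀ = D/Vd = 300/25 = 12 μg/mL.
Steady-state peak Cmax,ss = C₀·R = 12 × 4/3 ≈ 16.000 μg/mL.
Peak 16.0 μg/mL vs MTC 22 μg/mL: below toxic threshold.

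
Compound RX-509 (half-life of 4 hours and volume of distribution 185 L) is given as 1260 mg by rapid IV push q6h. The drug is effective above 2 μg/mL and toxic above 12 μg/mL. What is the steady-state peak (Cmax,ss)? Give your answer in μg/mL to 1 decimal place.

τ/t½ = 6/4 ≈ 1.5, so fraction remaining f = (1/2)^(6/4) ≈ 0.3536.
Accumulation ratio R = 1/(1 − f) ≈ 1/0.6464 ≈ 1.5470.
Each bolus raises the concentration by D/Vd = 1260/185 ≈ 6.811 μg/mL.
Steady-state peak Cmax,ss = C₀·R ≈ 6.811 × 1.5470 ≈ 10.537 μg/mL.
Peak 10.5 μg/mL vs MTC 12 μg/mL: below toxic threshold.

10.5 μg/mL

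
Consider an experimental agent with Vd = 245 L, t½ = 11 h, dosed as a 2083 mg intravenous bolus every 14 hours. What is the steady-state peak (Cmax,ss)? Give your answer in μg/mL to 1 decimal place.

14.5 μg/mL

τ/t½ = 14/11 ≈ 1.2727, so fraction remaining f = (1/2)^(14/11) ≈ 0.4139.
At steady state, accumulation factor R = 1/(1 − e^(−kτ)) ≈ 1.7062.
Each bolus raises the concentration by D/Vd = 2083/245 ≈ 8.502 μg/mL.
Steady-state peak Cmax,ss = C₀·R ≈ 8.502 × 1.7062 ≈ 14.506 μg/mL.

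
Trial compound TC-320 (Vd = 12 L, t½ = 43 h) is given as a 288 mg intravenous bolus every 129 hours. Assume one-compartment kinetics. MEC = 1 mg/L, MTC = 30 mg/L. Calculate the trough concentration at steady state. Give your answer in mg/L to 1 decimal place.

3.4 mg/L

The dosing interval is 3 half-lives, so f = 2^(−3) = 0.125.
Accumulation ratio R = 1/(1 − f) = 1/0.875 = 8/7.
Single-dose peak C₀ = D/Vd = 288/12 = 24 mg/L.
Steady-state peak Cmax,ss = C₀·R = 24 × 8/7 ≈ 27.429 mg/L.
Steady-state trough Cmin,ss = Cmax,ss·f ≈ 27.429 × 0.125 ≈ 3.429 mg/L.
Trough 3.4 mg/L vs MEC 1 mg/L: adequate.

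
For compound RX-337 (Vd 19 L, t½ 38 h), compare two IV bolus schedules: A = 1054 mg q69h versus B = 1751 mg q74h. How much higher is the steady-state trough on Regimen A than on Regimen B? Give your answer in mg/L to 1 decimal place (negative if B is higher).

-10.3 mg/L

Regimen A: f = (1/2)^(69/38) ≈ 0.2840; Cmin,ss = (1054/19)·f/(1−f) ≈ 22.004 mg/L.
Regimen B: f = (1/2)^(74/38) ≈ 0.2593; Cmin,ss = (1751/19)·f/(1−f) ≈ 32.262 mg/L.
Difference ≈ 22.004 − 32.262 ≈ -10.258 mg/L.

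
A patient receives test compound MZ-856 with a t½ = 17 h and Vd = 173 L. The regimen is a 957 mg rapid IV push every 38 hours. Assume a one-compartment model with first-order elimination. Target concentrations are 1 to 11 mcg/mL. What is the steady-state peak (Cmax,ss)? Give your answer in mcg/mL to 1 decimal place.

k = ln2/t½ = ln2/17 ≈ 0.040773 h⁻¹; fraction remaining f = e^(−kτ) = e^(−0.040773×38) ≈ 0.2124.
At steady state, accumulation factor R = 1/(1 − e^(−kτ)) ≈ 1.2697.
Each bolus raises the concentration by D/Vd = 957/173 ≈ 5.532 mcg/mL.
Cmax,ss = C₀/(1 − f) ≈ 5.532/0.7876 ≈ 7.024 mcg/mL.
Peak 7.0 mcg/mL vs MTC 11 mcg/mL: below toxic threshold.

7.0 mcg/mL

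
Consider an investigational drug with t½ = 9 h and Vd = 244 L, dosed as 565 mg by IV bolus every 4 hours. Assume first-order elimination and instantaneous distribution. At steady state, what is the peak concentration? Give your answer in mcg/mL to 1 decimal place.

k = ln2/t½ = ln2/9 ≈ 0.077016 h⁻¹; fraction remaining f = e^(−kτ) = e^(−0.077016×4) ≈ 0.7349.
At steady state, accumulation factor R = 1/(1 − e^(−kτ)) ≈ 3.7722.
Single-dose peak C₀ = D/Vd = 565/244 ≈ 2.316 mcg/mL.
Steady-state peak Cmax,ss = C₀·R ≈ 2.316 × 3.7722 ≈ 8.736 mcg/mL.

8.7 mcg/mL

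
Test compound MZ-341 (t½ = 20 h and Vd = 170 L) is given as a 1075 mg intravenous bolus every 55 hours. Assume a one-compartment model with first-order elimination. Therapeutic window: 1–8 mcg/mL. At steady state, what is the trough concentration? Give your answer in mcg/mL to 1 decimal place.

1.1 mcg/mL

k = ln2/t½ = ln2/20 ≈ 0.034657 h⁻¹; fraction remaining f = e^(−kτ) = e^(−0.034657×55) ≈ 0.1487.
At steady state, accumulation factor R = 1/(1 − e^(−kτ)) ≈ 1.1747.
Each bolus raises the concentration by D/Vd = 1075/170 ≈ 6.324 mcg/mL.
Steady-state peak Cmax,ss = C₀·R ≈ 6.324 × 1.1747 ≈ 7.429 mcg/mL.
One interval later, Cmin,ss = Cmax,ss·e^(−kτ) ≈ 7.429 × 0.1487 ≈ 1.105 mcg/mL.
Trough 1.1 mcg/mL vs MEC 1 mcg/mL: adequate.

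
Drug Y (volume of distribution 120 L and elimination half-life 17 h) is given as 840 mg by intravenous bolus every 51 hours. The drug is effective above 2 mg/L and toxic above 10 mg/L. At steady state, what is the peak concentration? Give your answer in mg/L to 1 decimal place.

The dosing interval is 3 half-lives, so f = 2^(−3) = 0.125.
At steady state, R = 1/(1 − 0.125) = 8/7.
Single-dose peak C₀ = D/Vd = 840/120 = 7 mg/L.
Steady-state peak Cmax,ss = C₀·R = 7 × 8/7 ≈ 8.000 mg/L.
Peak 8.0 mg/L vs MTC 10 mg/L: below toxic threshold.

8.0 mg/L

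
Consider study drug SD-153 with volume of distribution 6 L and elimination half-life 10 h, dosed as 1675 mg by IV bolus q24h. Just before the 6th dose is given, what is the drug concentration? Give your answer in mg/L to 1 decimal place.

f = (1/2)^(τ/t½) = (1/2)^(24/10) ≈ 0.1895.
C₀ = D/Vd = 1675/6 ≈ 279.167 mg/L.
Before the 6th dose, 5 doses have been given. Superposition: Cmin = C₀·(f + f² + … + f^5).
≈ 279.167 × (0.1895 + 0.0359 + 0.0068 + 0.0013 + 0.0002) ≈ 279.167 × 0.2337 ≈ 65.241 mg/L.

65.2 mg/L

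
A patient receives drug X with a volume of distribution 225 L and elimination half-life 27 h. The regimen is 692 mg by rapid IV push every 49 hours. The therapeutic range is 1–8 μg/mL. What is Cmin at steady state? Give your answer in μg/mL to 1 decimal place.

Over one 49-h interval, 49/27 ≈ 1.8148 half-lives elapse, leaving f ≈ 0.2842 of each dose.
Accumulation ratio R = 1/(1 − f) ≈ 1/0.7158 ≈ 1.3970.
Each bolus raises the concentration by D/Vd = 692/225 ≈ 3.076 μg/mL.
Steady-state peak Cmax,ss = C₀·R ≈ 3.076 × 1.3970 ≈ 4.297 μg/mL.
Steady-state trough Cmin,ss = Cmax,ss·f ≈ 4.297 × 0.2842 ≈ 1.221 μg/mL.
Trough 1.2 μg/mL vs MEC 1 μg/mL: adequate.

1.2 μg/mL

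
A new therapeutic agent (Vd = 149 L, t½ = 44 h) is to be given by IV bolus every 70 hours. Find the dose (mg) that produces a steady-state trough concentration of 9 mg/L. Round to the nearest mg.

2699 mg

τ/t½ = 70/44 ≈ 1.5909, so f = (1/2)^(70/44) ≈ 0.331962.
Cmin,ss = (D/Vd)·f/(1−f), so D = Cmin,ss·Vd·(1−f)/f.
D = 9 × 149 × (1−f)/f ≈ 9 × 149 × 2.01239 ≈ 2698.61 mg.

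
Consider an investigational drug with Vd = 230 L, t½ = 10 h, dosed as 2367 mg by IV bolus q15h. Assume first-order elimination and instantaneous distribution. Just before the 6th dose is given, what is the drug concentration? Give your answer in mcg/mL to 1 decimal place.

5.6 mcg/mL

f = (1/2)^(τ/t½) = (1/2)^(15/10) ≈ 0.3536.
C₀ = D/Vd = 2367/230 ≈ 10.291 mcg/mL.
Before the 6th dose, 5 doses have been given. Superposition: Cmin = C₀·(f + f² + … + f^5).
≈ 10.291 × (0.3536 + 0.1250 + 0.0442 + 0.0156 + 0.0055) ≈ 10.291 × 0.5439 ≈ 5.597 mcg/mL.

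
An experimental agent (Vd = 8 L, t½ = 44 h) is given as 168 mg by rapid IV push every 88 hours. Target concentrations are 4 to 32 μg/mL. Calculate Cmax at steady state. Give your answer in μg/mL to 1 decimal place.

The dosing interval is 2 half-lives, so f = 2^(−2) = 0.25.
At steady state, R = 1/(1 − 0.25) = 4/3.
Single-dose peak C₀ = D/Vd = 168/8 = 21 μg/mL.
Steady-state peak Cmax,ss = C₀·R = 21 × 4/3 ≈ 28.000 μg/mL.
Peak 28.0 μg/mL vs MTC 32 μg/mL: below toxic threshold.

28.0 μg/mL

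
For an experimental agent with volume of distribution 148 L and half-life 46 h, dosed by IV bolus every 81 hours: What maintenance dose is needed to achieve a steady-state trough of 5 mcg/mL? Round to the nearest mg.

τ/t½ = 81/46 ≈ 1.7609, so f = (1/2)^(81/46) ≈ 0.295070.
Cmin,ss = (D/Vd)·f/(1−f), so D = Cmin,ss·Vd·(1−f)/f.
D = 5 × 148 × (1−f)/f ≈ 5 × 148 × 2.38903 ≈ 1767.88 mg.

1768 mg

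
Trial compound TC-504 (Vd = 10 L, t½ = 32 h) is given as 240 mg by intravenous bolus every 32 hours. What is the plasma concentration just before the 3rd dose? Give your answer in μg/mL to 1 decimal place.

f = (1/2)^(τ/t½) = (1/2)^(32/32) ≈ 0.5000.
C₀ = D/Vd = 240/10 ≈ 24.000 μg/mL.
Before the 3rd dose, 2 doses have been given. Superposition: Cmin = C₀·(f + f²).
≈ 24.000 × (0.5000 + 0.2500) ≈ 24.000 × 0.7500 ≈ 18.000 μg/mL.

18.0 μg/mL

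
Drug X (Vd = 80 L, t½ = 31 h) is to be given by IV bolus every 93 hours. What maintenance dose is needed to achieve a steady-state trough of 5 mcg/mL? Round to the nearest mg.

2800 mg

τ/t½ = 93/31 ≈ 3, so f = (1/2)^(93/31) ≈ 0.125000.
Cmin,ss = (D/Vd)·f/(1−f), so D = Cmin,ss·Vd·(1−f)/f.
D = 5 × 80 × (1−f)/f ≈ 5 × 80 × 7.00000 ≈ 2800.00 mg.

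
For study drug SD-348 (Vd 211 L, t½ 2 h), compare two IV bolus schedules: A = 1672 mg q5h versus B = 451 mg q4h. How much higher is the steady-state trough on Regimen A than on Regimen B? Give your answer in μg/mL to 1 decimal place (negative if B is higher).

Regimen A: f = (1/2)^(5/2) ≈ 0.1768; Cmin,ss = (1672/211)·f/(1−f) ≈ 1.702 μg/mL.
Regimen B: f = (1/2)^(4/2) ≈ 0.2500; Cmin,ss = (451/211)·f/(1−f) ≈ 0.712 μg/mL.
Difference ≈ 1.702 − 0.712 ≈ 0.990 μg/mL.

1.0 μg/mL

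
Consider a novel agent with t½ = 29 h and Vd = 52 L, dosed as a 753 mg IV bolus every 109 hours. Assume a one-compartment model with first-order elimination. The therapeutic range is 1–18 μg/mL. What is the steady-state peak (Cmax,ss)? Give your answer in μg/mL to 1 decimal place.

15.6 μg/mL

τ/t½ = 109/29 ≈ 3.7586, so fraction remaining f = (1/2)^(109/29) ≈ 0.0739.
At steady state, accumulation factor R = 1/(1 − e^(−kτ)) ≈ 1.0798.
Each bolus raises the concentration by D/Vd = 753/52 ≈ 14.481 μg/mL.
Cmax,ss = C₀/(1 − f) ≈ 14.481/0.9261 ≈ 15.637 μg/mL.
Peak 15.6 μg/mL vs MTC 18 μg/mL: below toxic threshold.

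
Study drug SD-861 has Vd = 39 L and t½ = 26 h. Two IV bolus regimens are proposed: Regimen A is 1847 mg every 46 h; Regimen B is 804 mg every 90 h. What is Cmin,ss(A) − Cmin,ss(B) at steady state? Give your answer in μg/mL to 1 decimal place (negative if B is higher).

Regimen A: f = (1/2)^(46/26) ≈ 0.2934; Cmin,ss = (1847/39)·f/(1−f) ≈ 19.665 μg/mL.
Regimen B: f = (1/2)^(90/26) ≈ 0.0908; Cmin,ss = (804/39)·f/(1−f) ≈ 2.059 μg/mL.
Difference ≈ 19.665 − 2.059 ≈ 17.606 μg/mL.

17.6 μg/mL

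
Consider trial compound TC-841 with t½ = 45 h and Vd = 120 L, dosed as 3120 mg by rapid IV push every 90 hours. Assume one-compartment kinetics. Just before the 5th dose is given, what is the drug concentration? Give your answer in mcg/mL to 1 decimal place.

f = (1/2)^(τ/t½) = (1/2)^(90/45) ≈ 0.2500.
C₀ = D/Vd = 3120/120 ≈ 26.000 mcg/mL.
Before the 5th dose, 4 doses have been given. Superposition: Cmin = C₀·(f + f² + … + f^4).
≈ 26.000 × (0.2500 + 0.0625 + 0.0156 + 0.0039) ≈ 26.000 × 0.3320 ≈ 8.632 mcg/mL.

8.6 mcg/mL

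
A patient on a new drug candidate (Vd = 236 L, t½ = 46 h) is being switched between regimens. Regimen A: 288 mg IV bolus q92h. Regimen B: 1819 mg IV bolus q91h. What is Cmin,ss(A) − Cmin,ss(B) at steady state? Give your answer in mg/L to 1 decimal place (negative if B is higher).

Regimen A: f = (1/2)^(92/46) ≈ 0.2500; Cmin,ss = (288/236)·f/(1−f) ≈ 0.407 mg/L.
Regimen B: f = (1/2)^(91/46) ≈ 0.2538; Cmin,ss = (1819/236)·f/(1−f) ≈ 2.622 mg/L.
Difference ≈ 0.407 − 2.622 ≈ -2.215 mg/L.

-2.2 mg/L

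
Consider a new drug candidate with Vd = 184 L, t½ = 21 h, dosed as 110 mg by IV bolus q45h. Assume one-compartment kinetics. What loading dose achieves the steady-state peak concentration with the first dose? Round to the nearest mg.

f = (1/2)^(45/21) ≈ 0.226431; accumulation ratio R = 1/(1−f) ≈ 1.29271.
Loading dose to hit Cmax,ss on first dose: D_load = D_maint·R ≈ 110 × 1.29271 ≈ 142.20 mg.

142 mg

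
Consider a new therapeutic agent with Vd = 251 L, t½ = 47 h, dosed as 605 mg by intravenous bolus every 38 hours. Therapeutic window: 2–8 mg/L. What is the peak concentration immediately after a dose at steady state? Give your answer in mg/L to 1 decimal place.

5.6 mg/L

k = ln2/t½ = ln2/47 ≈ 0.014748 h⁻¹; fraction remaining f = e^(−kτ) = e^(−0.014748×38) ≈ 0.5710.
At steady state, accumulation factor R = 1/(1 − e^(−kτ)) ≈ 2.3310.
Each bolus raises the concentration by D/Vd = 605/251 ≈ 2.410 mg/L.
Cmax,ss = C₀/(1 − f) ≈ 2.410/0.4290 ≈ 5.618 mg/L.
Peak 5.6 mg/L vs MTC 8 mg/L: below toxic threshold.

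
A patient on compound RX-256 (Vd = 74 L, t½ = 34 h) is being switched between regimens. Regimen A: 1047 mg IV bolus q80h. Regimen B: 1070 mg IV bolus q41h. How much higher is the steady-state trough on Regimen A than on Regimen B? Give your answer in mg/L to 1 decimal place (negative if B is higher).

Regimen A: f = (1/2)^(80/34) ≈ 0.1957; Cmin,ss = (1047/74)·f/(1−f) ≈ 3.443 mg/L.
Regimen B: f = (1/2)^(41/34) ≈ 0.4335; Cmin,ss = (1070/74)·f/(1−f) ≈ 11.065 mg/L.
Difference ≈ 3.443 − 11.065 ≈ -7.622 mg/L.

-7.6 mg/L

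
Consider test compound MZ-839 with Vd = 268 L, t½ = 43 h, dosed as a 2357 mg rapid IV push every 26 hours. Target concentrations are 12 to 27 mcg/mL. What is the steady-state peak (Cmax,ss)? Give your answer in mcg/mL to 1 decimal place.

25.7 mcg/mL

k = ln2/t½ = ln2/43 ≈ 0.016120 h⁻¹; fraction remaining f = e^(−kτ) = e^(−0.016120×26) ≈ 0.6576.
Accumulation ratio R = 1/(1 − f) ≈ 1/0.3424 ≈ 2.9206.
Each bolus raises the concentration by D/Vd = 2357/268 ≈ 8.795 mcg/mL.
Steady-state peak Cmax,ss = C₀·R ≈ 8.795 × 2.9206 ≈ 25.687 mcg/mL.
Peak 25.7 mcg/mL vs MTC 27 mcg/mL: below toxic threshold.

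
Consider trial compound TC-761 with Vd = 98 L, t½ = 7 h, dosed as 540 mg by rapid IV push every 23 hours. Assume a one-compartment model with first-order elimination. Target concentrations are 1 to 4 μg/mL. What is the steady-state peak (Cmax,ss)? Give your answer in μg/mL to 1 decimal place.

τ/t½ = 23/7 ≈ 3.2857, so fraction remaining f = (1/2)^(23/7) ≈ 0.1025.
Accumulation ratio R = 1/(1 − f) ≈ 1/0.8975 ≈ 1.1142.
Single-dose peak C₀ = D/Vd = 540/98 ≈ 5.510 μg/mL.
Steady-state peak Cmax,ss = C₀·R ≈ 5.510 × 1.1142 ≈ 6.139 μg/mL.
Peak 6.1 μg/mL vs MTC 4 μg/mL: exceeds toxic threshold.

6.1 μg/mL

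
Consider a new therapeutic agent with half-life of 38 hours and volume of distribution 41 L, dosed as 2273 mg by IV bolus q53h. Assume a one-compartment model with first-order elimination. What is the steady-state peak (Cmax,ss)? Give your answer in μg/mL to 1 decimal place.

89.5 μg/mL

τ/t½ = 53/38 ≈ 1.3947, so fraction remaining f = (1/2)^(53/38) ≈ 0.3803.
Accumulation ratio R = 1/(1 − f) ≈ 1/0.6197 ≈ 1.6137.
Each bolus raises the concentration by D/Vd = 2273/41 ≈ 55.439 μg/mL.
Steady-state peak Cmax,ss = C₀·R ≈ 55.439 × 1.6137 ≈ 89.462 μg/mL.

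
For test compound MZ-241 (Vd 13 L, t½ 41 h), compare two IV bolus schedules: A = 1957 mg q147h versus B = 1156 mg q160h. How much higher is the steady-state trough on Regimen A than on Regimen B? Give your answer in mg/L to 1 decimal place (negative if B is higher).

7.3 mg/L

Regimen A: f = (1/2)^(147/41) ≈ 0.0833; Cmin,ss = (1957/13)·f/(1−f) ≈ 13.679 mg/L.
Regimen B: f = (1/2)^(160/41) ≈ 0.0669; Cmin,ss = (1156/13)·f/(1−f) ≈ 6.375 mg/L.
Difference ≈ 13.679 − 6.375 ≈ 7.304 mg/L.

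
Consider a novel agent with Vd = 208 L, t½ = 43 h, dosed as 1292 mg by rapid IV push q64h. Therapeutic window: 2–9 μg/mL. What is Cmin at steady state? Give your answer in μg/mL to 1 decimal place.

τ/t½ = 64/43 ≈ 1.4884, so fraction remaining f = (1/2)^(64/43) ≈ 0.3564.
Accumulation ratio R = 1/(1 − f) ≈ 1/0.6436 ≈ 1.5538.
Each bolus raises the concentration by D/Vd = 1292/208 ≈ 6.212 μg/mL.
Steady-state peak Cmax,ss = C₀·R ≈ 6.212 × 1.5538 ≈ 9.652 μg/mL.
One interval later, Cmin,ss = Cmax,ss·e^(−kτ) ≈ 9.652 × 0.3564 ≈ 3.440 μg/mL.
Trough 3.4 μg/mL vs MEC 2 μg/mL: adequate.

3.4 μg/mL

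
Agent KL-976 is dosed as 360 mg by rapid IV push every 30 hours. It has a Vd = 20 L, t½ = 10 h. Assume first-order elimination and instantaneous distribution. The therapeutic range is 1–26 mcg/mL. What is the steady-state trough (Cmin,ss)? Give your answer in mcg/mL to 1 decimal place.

2.6 mcg/mL

The dosing interval is 3 half-lives, so f = 2^(−3) = 0.125.
At steady state, R = 1/(1 − 0.125) = 8/7.
Single-dose peak C₀ = D/Vd = 360/20 = 18 mcg/mL.
Steady-state peak Cmax,ss = C₀·R = 18 × 8/7 ≈ 20.571 mcg/mL.
Steady-state trough Cmin,ss = Cmax,ss·f ≈ 20.571 × 0.125 ≈ 2.571 mcg/mL.
Trough 2.6 mcg/mL vs MEC 1 mcg/mL: adequate.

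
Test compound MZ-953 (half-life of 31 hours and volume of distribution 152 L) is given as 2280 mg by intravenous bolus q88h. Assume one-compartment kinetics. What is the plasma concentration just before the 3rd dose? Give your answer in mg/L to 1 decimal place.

f = (1/2)^(τ/t½) = (1/2)^(88/31) ≈ 0.1398.
C₀ = D/Vd = 2280/152 ≈ 15.000 mg/L.
Before the 3rd dose, 2 doses have been given. Superposition: Cmin = C₀·(f + f²).
≈ 15.000 × (0.1398 + 0.0195) ≈ 15.000 × 0.1593 ≈ 2.389 mg/L.

2.4 mg/L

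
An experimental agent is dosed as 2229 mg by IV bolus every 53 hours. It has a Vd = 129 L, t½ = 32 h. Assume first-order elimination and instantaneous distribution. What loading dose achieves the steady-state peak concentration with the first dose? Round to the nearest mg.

f = (1/2)^(53/32) ≈ 0.317263; accumulation ratio R = 1/(1−f) ≈ 1.46469.
Loading dose to hit Cmax,ss on first dose: D_load = D_maint·R ≈ 2229 × 1.46469 ≈ 3264.79 mg.

3265 mg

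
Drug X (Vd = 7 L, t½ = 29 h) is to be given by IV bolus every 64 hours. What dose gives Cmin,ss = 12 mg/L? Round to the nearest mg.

304 mg

τ/t½ = 64/29 ≈ 2.2069, so f = (1/2)^(64/29) ≈ 0.216600.
Cmin,ss = (D/Vd)·f/(1−f), so D = Cmin,ss·Vd·(1−f)/f.
D = 12 × 7 × (1−f)/f ≈ 12 × 7 × 3.61681 ≈ 303.81 mg.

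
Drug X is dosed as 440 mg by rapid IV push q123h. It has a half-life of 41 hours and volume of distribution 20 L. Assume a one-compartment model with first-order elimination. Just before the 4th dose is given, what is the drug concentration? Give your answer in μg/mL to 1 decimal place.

3.1 μg/mL

f = (1/2)^(τ/t½) = (1/2)^(123/41) ≈ 0.1250.
C₀ = D/Vd = 440/20 ≈ 22.000 μg/mL.
Before the 4th dose, 3 doses have been given. Superposition: Cmin = C₀·(f + f² + … + f^3).
≈ 22.000 × (0.1250 + 0.0156 + 0.0020) ≈ 22.000 × 0.1426 ≈ 3.137 μg/mL.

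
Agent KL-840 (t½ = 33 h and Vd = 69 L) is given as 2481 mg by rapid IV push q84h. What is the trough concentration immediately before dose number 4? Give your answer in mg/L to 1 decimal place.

7.4 mg/L

f = (1/2)^(τ/t½) = (1/2)^(84/33) ≈ 0.1713.
C₀ = D/Vd = 2481/69 ≈ 35.957 mg/L.
Before the 4th dose, 3 doses have been given. Superposition: Cmin = C₀·(f + f² + … + f^3).
≈ 35.957 × (0.1713 + 0.0293 + 0.0050) ≈ 35.957 × 0.2056 ≈ 7.393 mg/L.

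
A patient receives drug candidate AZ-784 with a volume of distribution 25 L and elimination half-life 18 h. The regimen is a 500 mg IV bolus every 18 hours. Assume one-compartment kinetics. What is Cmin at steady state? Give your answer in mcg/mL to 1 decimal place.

τ = 18 h = 1 half-life, so f = (1/2)^1 = 0.5.
At steady state, R = 1/(1 − 0.5) = 2/1.
Single-dose peak C₀ = D/Vd = 500/25 = 20 mcg/mL.
Steady-state peak Cmax,ss = C₀·R = 20 × 2/1 ≈ 40.000 mcg/mL.
Steady-state trough Cmin,ss = Cmax,ss·f ≈ 40.000 × 0.5 ≈ 20.000 mcg/mL.

20.0 mcg/mL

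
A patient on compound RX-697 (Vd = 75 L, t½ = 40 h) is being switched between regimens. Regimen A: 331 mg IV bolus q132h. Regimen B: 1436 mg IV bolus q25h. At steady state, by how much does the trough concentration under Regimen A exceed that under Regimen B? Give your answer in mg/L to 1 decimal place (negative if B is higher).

-34.8 mg/L

Regimen A: f = (1/2)^(132/40) ≈ 0.1015; Cmin,ss = (331/75)·f/(1−f) ≈ 0.499 mg/L.
Regimen B: f = (1/2)^(25/40) ≈ 0.6484; Cmin,ss = (1436/75)·f/(1−f) ≈ 35.309 mg/L.
Difference ≈ 0.499 − 35.309 ≈ -34.810 mg/L.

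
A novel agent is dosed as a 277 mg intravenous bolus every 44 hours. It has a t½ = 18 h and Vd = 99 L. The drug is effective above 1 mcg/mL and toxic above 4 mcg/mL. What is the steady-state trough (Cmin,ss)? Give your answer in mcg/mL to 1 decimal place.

0.6 mcg/mL

k = ln2/t½ = ln2/18 ≈ 0.038508 h⁻¹; fraction remaining f = e^(−kτ) = e^(−0.038508×44) ≈ 0.1837.
At steady state, accumulation factor R = 1/(1 − e^(−kτ)) ≈ 1.2250.
Each bolus raises the concentration by D/Vd = 277/99 ≈ 2.798 mcg/mL.
Steady-state peak Cmax,ss = C₀·R ≈ 2.798 × 1.2250 ≈ 3.428 mcg/mL.
Steady-state trough Cmin,ss = Cmax,ss·f ≈ 3.428 × 0.1837 ≈ 0.630 mcg/mL.
Trough 0.6 mcg/mL vs MEC 1 mcg/mL: subtherapeutic.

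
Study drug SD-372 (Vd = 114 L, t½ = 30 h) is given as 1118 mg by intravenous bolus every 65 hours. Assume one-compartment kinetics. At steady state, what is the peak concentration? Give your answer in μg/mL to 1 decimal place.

12.6 μg/mL

Over one 65-h interval, 65/30 ≈ 2.1667 half-lives elapse, leaving f ≈ 0.2227 of each dose.
Accumulation ratio R = 1/(1 − f) ≈ 1/0.7773 ≈ 1.2865.
Single-dose peak C₀ = D/Vd = 1118/114 ≈ 9.807 μg/mL.
Steady-state peak Cmax,ss = C₀·R ≈ 9.807 × 1.2865 ≈ 12.617 μg/mL.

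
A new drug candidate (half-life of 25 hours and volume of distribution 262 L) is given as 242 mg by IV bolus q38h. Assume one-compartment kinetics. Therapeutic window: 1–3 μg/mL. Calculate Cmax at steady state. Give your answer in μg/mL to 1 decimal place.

1.4 μg/mL

Over one 38-h interval, 38/25 ≈ 1.52 half-lives elapse, leaving f ≈ 0.3487 of each dose.
Accumulation ratio R = 1/(1 − f) ≈ 1/0.6513 ≈ 1.5354.
Single-dose peak C₀ = D/Vd = 242/262 ≈ 0.924 μg/mL.
Cmax,ss = C₀/(1 − f) ≈ 0.924/0.6513 ≈ 1.419 μg/mL.
Peak 1.4 μg/mL vs MTC 3 μg/mL: below toxic threshold.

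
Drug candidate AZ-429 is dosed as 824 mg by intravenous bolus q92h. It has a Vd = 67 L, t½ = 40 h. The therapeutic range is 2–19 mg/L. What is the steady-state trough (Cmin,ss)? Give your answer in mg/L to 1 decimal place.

3.1 mg/L

Over one 92-h interval, 92/40 ≈ 2.3 half-lives elapse, leaving f ≈ 0.2031 of each dose.
Single-dose peak C₀ = D/Vd = 824/67 ≈ 12.299 mg/L.
Steady-state trough Cmin,ss = C₀·f/(1−f) ≈ 12.299 × 0.2031/0.7969 ≈ 3.135 mg/L.
Trough 3.1 mg/L vs MEC 2 mg/L: adequate.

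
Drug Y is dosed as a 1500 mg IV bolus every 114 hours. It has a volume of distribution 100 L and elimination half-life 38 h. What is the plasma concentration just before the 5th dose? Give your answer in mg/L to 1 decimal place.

2.1 mg/L

f = (1/2)^(τ/t½) = (1/2)^(114/38) ≈ 0.1250.
C₀ = D/Vd = 1500/100 ≈ 15.000 mg/L.
Before the 5th dose, 4 doses have been given. Superposition: Cmin = C₀·(f + f² + … + f^4).
≈ 15.000 × (0.1250 + 0.0156 + 0.0020 + 0.0002) ≈ 15.000 × 0.1428 ≈ 2.142 mg/L.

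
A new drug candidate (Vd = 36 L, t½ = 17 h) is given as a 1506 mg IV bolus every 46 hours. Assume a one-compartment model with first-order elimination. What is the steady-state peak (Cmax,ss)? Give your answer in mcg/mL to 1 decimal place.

49.4 mcg/mL

τ/t½ = 46/17 ≈ 2.7059, so fraction remaining f = (1/2)^(46/17) ≈ 0.1533.
At steady state, accumulation factor R = 1/(1 − e^(−kτ)) ≈ 1.1811.
Single-dose peak C₀ = D/Vd = 1506/36 ≈ 41.833 mcg/mL.
Cmax,ss = C₀/(1 − f) ≈ 41.833/0.8467 ≈ 49.407 mcg/mL.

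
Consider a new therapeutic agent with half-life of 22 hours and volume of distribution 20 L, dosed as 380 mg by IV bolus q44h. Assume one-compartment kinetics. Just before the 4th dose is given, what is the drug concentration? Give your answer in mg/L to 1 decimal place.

f = (1/2)^(τ/t½) = (1/2)^(44/22) ≈ 0.2500.
C₀ = D/Vd = 380/20 ≈ 19.000 mg/L.
Before the 4th dose, 3 doses have been given. Superposition: Cmin = C₀·(f + f² + … + f^3).
≈ 19.000 × (0.2500 + 0.0625 + 0.0156) ≈ 19.000 × 0.3281 ≈ 6.234 mg/L.

6.2 mg/L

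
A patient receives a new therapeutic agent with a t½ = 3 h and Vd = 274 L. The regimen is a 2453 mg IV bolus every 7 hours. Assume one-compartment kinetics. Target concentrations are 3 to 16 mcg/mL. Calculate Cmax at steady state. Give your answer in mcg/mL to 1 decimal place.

11.2 mcg/mL

τ/t½ = 7/3 ≈ 2.3333, so fraction remaining f = (1/2)^(7/3) ≈ 0.1984.
Accumulation ratio R = 1/(1 − f) ≈ 1/0.8016 ≈ 1.2475.
Single-dose peak C₀ = D/Vd = 2453/274 ≈ 8.953 mcg/mL.
Steady-state peak Cmax,ss = C₀·R ≈ 8.953 × 1.2475 ≈ 11.169 mcg/mL.
Peak 11.2 mcg/mL vs MTC 16 mcg/mL: below toxic threshold.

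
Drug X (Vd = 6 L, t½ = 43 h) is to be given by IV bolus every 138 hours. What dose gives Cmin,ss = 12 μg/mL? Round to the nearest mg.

τ/t½ = 138/43 ≈ 3.2093, so f = (1/2)^(138/43) ≈ 0.108119.
Cmin,ss = (D/Vd)·f/(1−f), so D = Cmin,ss·Vd·(1−f)/f.
D = 12 × 6 × (1−f)/f ≈ 12 × 6 × 8.24907 ≈ 593.93 mg.

594 mg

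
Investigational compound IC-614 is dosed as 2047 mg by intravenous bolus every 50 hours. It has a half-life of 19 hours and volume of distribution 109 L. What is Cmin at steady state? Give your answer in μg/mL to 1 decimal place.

3.6 μg/mL

Over one 50-h interval, 50/19 ≈ 2.6316 half-lives elapse, leaving f ≈ 0.1614 of each dose.
At steady state, accumulation factor R = 1/(1 − e^(−kτ)) ≈ 1.1925.
Single-dose peak C₀ = D/Vd = 2047/109 ≈ 18.780 μg/mL.
Steady-state peak Cmax,ss = C₀·R ≈ 18.780 × 1.1925 ≈ 22.395 μg/mL.
Steady-state trough Cmin,ss = Cmax,ss·f ≈ 22.395 × 0.1614 ≈ 3.615 μg/mL.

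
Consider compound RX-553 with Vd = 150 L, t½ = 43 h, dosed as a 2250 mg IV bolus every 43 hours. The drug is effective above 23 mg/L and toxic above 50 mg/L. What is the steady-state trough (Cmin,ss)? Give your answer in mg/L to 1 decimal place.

The dosing interval is 1 half-life, so f = 2^(−1) = 0.5.
At steady state, R = 1/(1 − 0.5) = 2/1.
Single-dose peak C₀ = D/Vd = 2250/150 = 15 mg/L.
Steady-state peak Cmax,ss = C₀·R = 15 × 2/1 ≈ 30.000 mg/L.
Steady-state trough Cmin,ss = Cmax,ss·f ≈ 30.000 × 0.5 ≈ 15.000 mg/L.
Trough 15.0 mg/L vs MEC 23 mg/L: subtherapeutic.

15.0 mg/L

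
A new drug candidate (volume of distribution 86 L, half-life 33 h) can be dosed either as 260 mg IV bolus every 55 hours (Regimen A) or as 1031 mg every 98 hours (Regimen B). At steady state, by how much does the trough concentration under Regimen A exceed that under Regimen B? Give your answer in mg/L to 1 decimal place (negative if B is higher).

Regimen A: f = (1/2)^(55/33) ≈ 0.3150; Cmin,ss = (260/86)·f/(1−f) ≈ 1.390 mg/L.
Regimen B: f = (1/2)^(98/33) ≈ 0.1277; Cmin,ss = (1031/86)·f/(1−f) ≈ 1.755 mg/L.
Difference ≈ 1.390 − 1.755 ≈ -0.365 mg/L.

-0.4 mg/L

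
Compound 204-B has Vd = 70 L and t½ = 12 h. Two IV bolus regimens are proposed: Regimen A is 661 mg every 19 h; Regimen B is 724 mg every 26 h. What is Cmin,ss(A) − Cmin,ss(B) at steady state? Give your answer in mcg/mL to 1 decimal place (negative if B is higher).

Regimen A: f = (1/2)^(19/12) ≈ 0.3337; Cmin,ss = (661/70)·f/(1−f) ≈ 4.729 mcg/mL.
Regimen B: f = (1/2)^(26/12) ≈ 0.2227; Cmin,ss = (724/70)·f/(1−f) ≈ 2.963 mcg/mL.
Difference ≈ 4.729 − 2.963 ≈ 1.766 mcg/mL.

1.8 mcg/mL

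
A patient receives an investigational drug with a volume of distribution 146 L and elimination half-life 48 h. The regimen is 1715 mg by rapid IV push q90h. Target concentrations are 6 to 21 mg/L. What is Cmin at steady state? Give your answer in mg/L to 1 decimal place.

4.4 mg/L

Over one 90-h interval, 90/48 ≈ 1.875 half-lives elapse, leaving f ≈ 0.2726 of each dose.
At steady state, accumulation factor R = 1/(1 − e^(−kτ)) ≈ 1.3748.
Single-dose peak C₀ = D/Vd = 1715/146 ≈ 11.747 mg/L.
Steady-state peak Cmax,ss = C₀·R ≈ 11.747 × 1.3748 ≈ 16.150 mg/L.
One interval later, Cmin,ss = Cmax,ss·e^(−kτ) ≈ 16.150 × 0.2726 ≈ 4.402 mg/L.
Trough 4.4 mg/L vs MEC 6 mg/L: subtherapeutic.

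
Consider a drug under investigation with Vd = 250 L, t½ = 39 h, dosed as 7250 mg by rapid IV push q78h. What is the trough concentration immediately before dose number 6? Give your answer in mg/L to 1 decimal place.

f = (1/2)^(τ/t½) = (1/2)^(78/39) ≈ 0.2500.
C₀ = D/Vd = 7250/250 ≈ 29.000 mg/L.
Before the 6th dose, 5 doses have been given. Superposition: Cmin = C₀·(f + f² + … + f^5).
≈ 29.000 × (0.2500 + 0.0625 + 0.0156 + 0.0039 + 0.0010) ≈ 29.000 × 0.3330 ≈ 9.657 mg/L.

9.7 mg/L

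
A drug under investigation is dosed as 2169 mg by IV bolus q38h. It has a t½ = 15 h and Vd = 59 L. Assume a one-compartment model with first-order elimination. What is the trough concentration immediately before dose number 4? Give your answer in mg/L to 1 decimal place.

f = (1/2)^(τ/t½) = (1/2)^(38/15) ≈ 0.1727.
C₀ = D/Vd = 2169/59 ≈ 36.763 mg/L.
Before the 4th dose, 3 doses have been given. Superposition: Cmin = C₀·(f + f² + … + f^3).
≈ 36.763 × (0.1727 + 0.0298 + 0.0052) ≈ 36.763 × 0.2077 ≈ 7.636 mg/L.

7.6 mg/L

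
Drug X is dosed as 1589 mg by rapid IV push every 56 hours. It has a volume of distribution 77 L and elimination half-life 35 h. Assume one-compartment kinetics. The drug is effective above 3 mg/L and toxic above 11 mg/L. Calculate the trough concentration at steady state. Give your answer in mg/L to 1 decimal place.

10.2 mg/L

k = ln2/t½ = ln2/35 ≈ 0.019804 h⁻¹; fraction remaining f = e^(−kτ) = e^(−0.019804×56) ≈ 0.3299.
Each bolus raises the concentration by D/Vd = 1589/77 ≈ 20.636 mg/L.
Steady-state trough Cmin,ss = C₀·f/(1−f) ≈ 20.636 × 0.3299/0.6701 ≈ 10.159 mg/L.
Trough 10.2 mg/L vs MEC 3 mg/L: adequate.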